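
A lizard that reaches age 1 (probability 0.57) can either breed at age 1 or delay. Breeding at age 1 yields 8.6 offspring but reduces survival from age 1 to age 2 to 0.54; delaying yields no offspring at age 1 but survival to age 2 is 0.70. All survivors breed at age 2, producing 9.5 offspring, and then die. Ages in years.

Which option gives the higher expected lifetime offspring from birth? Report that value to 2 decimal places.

breed at age 1: R₀ = 0.57 × (8.6 + 0.54 × 9.5) = 0.57 × 13.7300 = 7.8261
delay to age 2: R₀ = 0.57 × (0.70 × 9.5) = 0.57 × 6.6500 = 3.7905
Higher: breed at age 1 (7.8261).

7.83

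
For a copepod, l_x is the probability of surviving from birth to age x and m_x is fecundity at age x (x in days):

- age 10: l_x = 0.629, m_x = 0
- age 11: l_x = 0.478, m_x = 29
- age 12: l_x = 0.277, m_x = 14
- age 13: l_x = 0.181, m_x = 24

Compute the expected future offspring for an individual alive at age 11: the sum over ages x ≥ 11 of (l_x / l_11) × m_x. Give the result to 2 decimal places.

l_11 = 0.478. Conditional survival from age 11 to x is l_x / l_11.
  x=11: (0.478/0.478) × 29 = 29.0000
  x=12: (0.277/0.478) × 14 = 8.1130
  x=13: (0.181/0.478) × 24 = 9.0879
Sum = 29.0000 + 8.1130 + 9.0879 = 46.2008

46.20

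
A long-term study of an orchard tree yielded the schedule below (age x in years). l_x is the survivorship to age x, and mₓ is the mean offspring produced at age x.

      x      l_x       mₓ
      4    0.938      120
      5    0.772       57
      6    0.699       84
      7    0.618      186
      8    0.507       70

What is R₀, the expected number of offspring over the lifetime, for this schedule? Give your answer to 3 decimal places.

R₀ = Σ l_x mₓ:
  age 4: 0.938 × 120 = 112.5600
  age 5: 0.772 × 57 = 44.0040
  age 6: 0.699 × 84 = 58.7160
  age 7: 0.618 × 186 = 114.9480
  age 8: 0.507 × 70 = 35.4900
R₀ = 112.5600 + 44.0040 + 58.7160 + 114.9480 + 35.4900 = 365.7180

365.718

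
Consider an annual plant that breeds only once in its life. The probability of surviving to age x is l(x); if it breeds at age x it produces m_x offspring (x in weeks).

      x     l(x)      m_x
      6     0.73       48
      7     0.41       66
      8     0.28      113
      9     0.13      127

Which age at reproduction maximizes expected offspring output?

Expected offspring if breeding at age x = l(x) × m_x:
  age 6: 0.73 × 48 = 35.040
  age 7: 0.41 × 66 = 27.060
  age 8: 0.28 × 113 = 31.640
  age 9: 0.13 × 127 = 16.510
Maximum at age 6 (35.040).

6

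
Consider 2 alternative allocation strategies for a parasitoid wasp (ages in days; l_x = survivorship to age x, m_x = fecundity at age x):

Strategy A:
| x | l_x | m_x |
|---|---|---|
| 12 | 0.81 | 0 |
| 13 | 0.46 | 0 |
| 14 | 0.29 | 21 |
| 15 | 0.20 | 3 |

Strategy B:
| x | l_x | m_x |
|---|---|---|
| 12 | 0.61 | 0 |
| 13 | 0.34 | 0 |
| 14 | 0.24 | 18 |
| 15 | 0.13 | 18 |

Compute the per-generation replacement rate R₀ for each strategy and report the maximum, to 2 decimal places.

6.69

Strategy A: R₀ = 0.81×0 + 0.46×0 + 0.29×21 + 0.20×3 = 6.6900
Strategy B: R₀ = 0.61×0 + 0.34×0 + 0.24×18 + 0.13×18 = 6.6600
Highest R₀: strategy A with 6.6900.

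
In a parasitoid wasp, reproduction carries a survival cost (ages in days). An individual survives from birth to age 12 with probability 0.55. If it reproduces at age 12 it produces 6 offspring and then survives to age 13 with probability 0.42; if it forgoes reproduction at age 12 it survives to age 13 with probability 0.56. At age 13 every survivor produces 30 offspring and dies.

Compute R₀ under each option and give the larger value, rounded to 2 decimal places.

breed at age 12: R₀ = 0.55 × (6 + 0.42 × 30) = 0.55 × 18.6000 = 10.2300
delay to age 13: R₀ = 0.55 × (0.56 × 30) = 0.55 × 16.8000 = 9.2400
Higher: breed at age 12 (10.2300).

10.23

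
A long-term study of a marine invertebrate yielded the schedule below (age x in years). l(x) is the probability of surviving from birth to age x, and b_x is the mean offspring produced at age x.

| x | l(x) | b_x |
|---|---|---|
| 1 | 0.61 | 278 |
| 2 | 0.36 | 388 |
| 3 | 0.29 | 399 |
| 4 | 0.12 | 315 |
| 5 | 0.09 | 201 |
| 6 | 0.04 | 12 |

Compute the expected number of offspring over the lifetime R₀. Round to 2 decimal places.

R₀ = Σ l(x) b_x:
  age 1: 0.61 × 278 = 169.5800
  age 2: 0.36 × 388 = 139.6800
  age 3: 0.29 × 399 = 115.7100
  age 4: 0.12 × 315 = 37.8000
  age 5: 0.09 × 201 = 18.0900
  age 6: 0.04 × 12 = 0.4800
R₀ = 169.5800 + 139.6800 + 115.7100 + 37.8000 + 18.0900 + 0.4800 = 481.3400

481.34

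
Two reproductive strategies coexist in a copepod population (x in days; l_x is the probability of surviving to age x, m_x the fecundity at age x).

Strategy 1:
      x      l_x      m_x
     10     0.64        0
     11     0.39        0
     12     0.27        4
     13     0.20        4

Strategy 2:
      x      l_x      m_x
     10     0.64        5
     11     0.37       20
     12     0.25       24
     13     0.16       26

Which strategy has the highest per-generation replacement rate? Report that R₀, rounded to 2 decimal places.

Strategy 1: R₀ = 0.64×0 + 0.39×0 + 0.27×4 + 0.20×4 = 1.8800
Strategy 2: R₀ = 0.64×5 + 0.37×20 + 0.25×24 + 0.16×26 = 20.7600
Highest R₀: strategy 2 with 20.7600.

20.76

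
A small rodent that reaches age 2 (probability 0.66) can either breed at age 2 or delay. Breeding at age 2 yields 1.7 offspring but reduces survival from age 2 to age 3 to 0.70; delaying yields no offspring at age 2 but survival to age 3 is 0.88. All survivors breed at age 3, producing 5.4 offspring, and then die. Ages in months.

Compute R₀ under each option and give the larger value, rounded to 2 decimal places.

breed at age 2: R₀ = 0.66 × (1.7 + 0.70 × 5.4) = 0.66 × 5.4800 = 3.6168
delay to age 3: R₀ = 0.66 × (0.88 × 5.4) = 0.66 × 4.7520 = 3.1363
Higher: breed at age 2 (3.6168).

3.62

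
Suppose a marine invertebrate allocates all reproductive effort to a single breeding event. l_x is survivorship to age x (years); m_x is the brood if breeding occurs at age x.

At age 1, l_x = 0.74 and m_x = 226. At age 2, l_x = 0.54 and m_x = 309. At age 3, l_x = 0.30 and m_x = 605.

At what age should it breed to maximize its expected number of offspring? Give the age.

3

Expected offspring if breeding at age x = l_x × m_x:
  age 1: 0.74 × 226 = 167.240
  age 2: 0.54 × 309 = 166.860
  age 3: 0.30 × 605 = 181.500
Maximum at age 3 (181.500).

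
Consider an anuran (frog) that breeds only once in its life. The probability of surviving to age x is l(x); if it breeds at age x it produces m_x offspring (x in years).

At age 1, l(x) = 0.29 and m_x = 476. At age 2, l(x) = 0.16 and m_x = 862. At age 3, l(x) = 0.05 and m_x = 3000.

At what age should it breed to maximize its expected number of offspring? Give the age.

Expected offspring if breeding at age x = l(x) × m_x:
  age 1: 0.29 × 476 = 138.040
  age 2: 0.16 × 862 = 137.920
  age 3: 0.05 × 3000 = 150.000
Maximum at age 3 (150.000).

3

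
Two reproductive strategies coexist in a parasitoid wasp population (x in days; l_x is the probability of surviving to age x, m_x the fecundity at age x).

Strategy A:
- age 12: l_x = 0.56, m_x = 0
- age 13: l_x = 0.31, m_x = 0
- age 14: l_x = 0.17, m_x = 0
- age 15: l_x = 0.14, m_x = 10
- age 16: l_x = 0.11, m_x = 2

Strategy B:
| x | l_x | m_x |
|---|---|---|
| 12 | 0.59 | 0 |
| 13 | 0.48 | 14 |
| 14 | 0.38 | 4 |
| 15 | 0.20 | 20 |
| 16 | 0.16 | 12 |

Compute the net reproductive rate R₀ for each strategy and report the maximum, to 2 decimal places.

Strategy A: R₀ = 0.56×0 + 0.31×0 + 0.17×0 + 0.14×10 + 0.11×2 = 1.6200
Strategy B: R₀ = 0.59×0 + 0.48×14 + 0.38×4 + 0.20×20 + 0.16×12 = 14.1600
Highest R₀: strategy B with 14.1600.

14.16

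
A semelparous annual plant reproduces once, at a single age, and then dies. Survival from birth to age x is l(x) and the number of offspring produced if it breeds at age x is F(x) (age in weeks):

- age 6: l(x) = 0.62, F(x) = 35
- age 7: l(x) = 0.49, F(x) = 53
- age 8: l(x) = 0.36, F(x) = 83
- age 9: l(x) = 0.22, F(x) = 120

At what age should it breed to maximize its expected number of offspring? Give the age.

Expected offspring if breeding at age x = l(x) × F(x):
  age 6: 0.62 × 35 = 21.700
  age 7: 0.49 × 53 = 25.970
  age 8: 0.36 × 83 = 29.880
  age 9: 0.22 × 120 = 26.400
Maximum at age 8 (29.880).

8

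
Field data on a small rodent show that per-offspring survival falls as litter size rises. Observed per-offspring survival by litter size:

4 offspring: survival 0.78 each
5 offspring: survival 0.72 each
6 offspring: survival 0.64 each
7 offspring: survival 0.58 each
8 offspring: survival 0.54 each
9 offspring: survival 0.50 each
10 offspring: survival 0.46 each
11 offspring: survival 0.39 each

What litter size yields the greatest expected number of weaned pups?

10

Expected weaned pups = c × s(c):
  c=4: 4 × 0.78 = 3.120
  c=5: 5 × 0.72 = 3.600
  c=6: 6 × 0.64 = 3.840
  c=7: 7 × 0.58 = 4.060
  c=8: 8 × 0.54 = 4.320
  c=9: 9 × 0.50 = 4.500
  c=10: 10 × 0.46 = 4.600
  c=11: 11 × 0.39 = 4.290
Maximum at c = 10 (4.600 weaned pups).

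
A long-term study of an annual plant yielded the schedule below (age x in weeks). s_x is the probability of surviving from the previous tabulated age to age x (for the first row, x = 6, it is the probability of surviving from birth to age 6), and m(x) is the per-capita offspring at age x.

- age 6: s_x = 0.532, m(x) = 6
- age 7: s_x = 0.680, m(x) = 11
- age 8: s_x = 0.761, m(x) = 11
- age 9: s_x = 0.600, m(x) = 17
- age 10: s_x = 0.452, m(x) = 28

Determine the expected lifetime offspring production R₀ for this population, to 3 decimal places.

Survivorship from birth: l_x = s_6·s_7·…·s_x.
  l_6 = 0.53200
  l_7 = 0.36176
  l_8 = 0.27530
  l_9 = 0.16518
  l_10 = 0.07466
R₀ = Σ l_x m(x):
  age 6: 0.53200 × 6 = 3.1920
  age 7: 0.36176 × 11 = 3.9794
  age 8: 0.27530 × 11 = 3.0283
  age 9: 0.16518 × 17 = 2.8081
  age 10: 0.07466 × 28 = 2.0905
R₀ = 3.1920 + 3.9794 + 3.0283 + 2.8081 + 2.0905 = 15.0982

15.098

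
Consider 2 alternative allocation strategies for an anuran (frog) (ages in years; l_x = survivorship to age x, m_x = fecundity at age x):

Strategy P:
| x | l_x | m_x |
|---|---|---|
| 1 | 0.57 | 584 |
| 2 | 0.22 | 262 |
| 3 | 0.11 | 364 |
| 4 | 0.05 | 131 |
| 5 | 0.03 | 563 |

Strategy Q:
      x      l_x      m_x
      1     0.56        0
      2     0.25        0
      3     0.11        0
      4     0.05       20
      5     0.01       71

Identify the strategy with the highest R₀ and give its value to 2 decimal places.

454.00

Strategy P: R₀ = 0.57×584 + 0.22×262 + 0.11×364 + 0.05×131 + 0.03×563 = 454.0000
Strategy Q: R₀ = 0.56×0 + 0.25×0 + 0.11×0 + 0.05×20 + 0.01×71 = 1.7100
Highest R₀: strategy P with 454.0000.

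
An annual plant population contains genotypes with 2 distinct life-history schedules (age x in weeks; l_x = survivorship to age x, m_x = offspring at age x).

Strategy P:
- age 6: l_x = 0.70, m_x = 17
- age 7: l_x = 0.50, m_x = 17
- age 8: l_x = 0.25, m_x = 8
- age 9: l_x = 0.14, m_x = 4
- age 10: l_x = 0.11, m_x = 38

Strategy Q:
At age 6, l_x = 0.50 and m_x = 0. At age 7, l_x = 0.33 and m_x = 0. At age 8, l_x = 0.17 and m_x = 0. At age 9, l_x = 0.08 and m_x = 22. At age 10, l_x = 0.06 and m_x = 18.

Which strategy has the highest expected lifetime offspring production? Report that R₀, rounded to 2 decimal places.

27.14

Strategy P: R₀ = 0.70×17 + 0.50×17 + 0.25×8 + 0.14×4 + 0.11×38 = 27.1400
Strategy Q: R₀ = 0.50×0 + 0.33×0 + 0.17×0 + 0.08×22 + 0.06×18 = 2.8400
Highest R₀: strategy P with 27.1400.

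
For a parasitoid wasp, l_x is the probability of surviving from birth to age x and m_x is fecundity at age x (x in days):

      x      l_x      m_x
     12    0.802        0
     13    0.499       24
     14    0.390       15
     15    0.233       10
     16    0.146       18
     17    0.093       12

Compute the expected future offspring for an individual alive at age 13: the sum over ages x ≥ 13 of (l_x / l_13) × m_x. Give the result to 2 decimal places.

47.90

l_13 = 0.499. Conditional survival from age 13 to x is l_x / l_13.
  x=13: (0.499/0.499) × 24 = 24.0000
  x=14: (0.390/0.499) × 15 = 11.7234
  x=15: (0.233/0.499) × 10 = 4.6693
  x=16: (0.146/0.499) × 18 = 5.2665
  x=17: (0.093/0.499) × 12 = 2.2365
Sum = 24.0000 + 11.7234 + 4.6693 + 5.2665 + 2.2365 = 47.8958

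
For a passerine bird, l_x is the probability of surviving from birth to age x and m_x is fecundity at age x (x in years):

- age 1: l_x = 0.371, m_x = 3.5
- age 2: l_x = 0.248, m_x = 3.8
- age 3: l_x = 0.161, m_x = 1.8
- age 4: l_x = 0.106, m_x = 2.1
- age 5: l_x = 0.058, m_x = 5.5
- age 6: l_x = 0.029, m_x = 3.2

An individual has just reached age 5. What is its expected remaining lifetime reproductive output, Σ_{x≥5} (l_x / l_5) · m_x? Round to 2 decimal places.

l_5 = 0.058. Conditional survival from age 5 to x is l_x / l_5.
  x=5: (0.058/0.058) × 5.5 = 5.5000
  x=6: (0.029/0.058) × 3.2 = 1.6000
Sum = 5.5000 + 1.6000 = 7.1000

7.10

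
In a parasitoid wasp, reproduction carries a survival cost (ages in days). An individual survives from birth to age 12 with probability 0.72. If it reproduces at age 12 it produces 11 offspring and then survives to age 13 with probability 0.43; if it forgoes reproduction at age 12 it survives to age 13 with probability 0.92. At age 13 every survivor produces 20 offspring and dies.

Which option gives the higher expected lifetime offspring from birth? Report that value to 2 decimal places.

14.11

breed at age 12: R₀ = 0.72 × (11 + 0.43 × 20) = 0.72 × 19.6000 = 14.1120
delay to age 13: R₀ = 0.72 × (0.92 × 20) = 0.72 × 18.4000 = 13.2480
Higher: breed at age 12 (14.1120).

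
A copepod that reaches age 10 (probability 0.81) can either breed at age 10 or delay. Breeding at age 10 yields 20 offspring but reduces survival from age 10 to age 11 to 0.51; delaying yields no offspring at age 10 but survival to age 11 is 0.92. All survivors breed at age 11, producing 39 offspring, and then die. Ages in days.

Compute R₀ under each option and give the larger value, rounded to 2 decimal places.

breed at age 10: R₀ = 0.81 × (20 + 0.51 × 39) = 0.81 × 39.8900 = 32.3109
delay to age 11: R₀ = 0.81 × (0.92 × 39) = 0.81 × 35.8800 = 29.0628
Higher: breed at age 10 (32.3109).

32.31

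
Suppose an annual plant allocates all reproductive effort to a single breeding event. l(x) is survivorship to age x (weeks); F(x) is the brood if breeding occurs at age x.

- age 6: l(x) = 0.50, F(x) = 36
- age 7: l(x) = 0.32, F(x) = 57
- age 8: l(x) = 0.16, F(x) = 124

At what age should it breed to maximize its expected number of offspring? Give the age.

8

Expected offspring if breeding at age x = l(x) × F(x):
  age 6: 0.50 × 36 = 18.000
  age 7: 0.32 × 57 = 18.240
  age 8: 0.16 × 124 = 19.840
Maximum at age 8 (19.840).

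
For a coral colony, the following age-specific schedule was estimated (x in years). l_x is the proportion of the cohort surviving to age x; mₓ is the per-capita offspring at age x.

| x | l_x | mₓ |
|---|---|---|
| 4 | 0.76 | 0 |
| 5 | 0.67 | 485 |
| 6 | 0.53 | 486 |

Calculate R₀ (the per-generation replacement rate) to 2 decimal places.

582.53

R₀ = Σ l_x mₓ:
  age 4: 0.76 × 0 = 0.0000
  age 5: 0.67 × 485 = 324.9500
  age 6: 0.53 × 486 = 257.5800
R₀ = 0.0000 + 324.9500 + 257.5800 = 582.5300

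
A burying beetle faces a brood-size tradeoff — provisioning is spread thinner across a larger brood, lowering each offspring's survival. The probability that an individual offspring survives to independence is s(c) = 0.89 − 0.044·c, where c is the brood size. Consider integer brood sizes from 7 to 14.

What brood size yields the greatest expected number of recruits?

10

Expected recruits = c × s(c):
  c=7: 7 × 0.582 = 4.074
  c=8: 8 × 0.538 = 4.304
  c=9: 9 × 0.494 = 4.446
  c=10: 10 × 0.450 = 4.500
  c=11: 11 × 0.406 = 4.466
  c=12: 12 × 0.362 = 4.344
  c=13: 13 × 0.318 = 4.134
  c=14: 14 × 0.274 = 3.836
Maximum at c = 10 (4.500 recruits).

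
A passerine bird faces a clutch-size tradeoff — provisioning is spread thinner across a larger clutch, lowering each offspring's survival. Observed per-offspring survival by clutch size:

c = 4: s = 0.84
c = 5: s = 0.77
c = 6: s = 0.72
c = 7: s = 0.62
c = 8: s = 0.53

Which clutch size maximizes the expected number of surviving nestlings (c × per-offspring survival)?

Expected surviving nestlings = c × s(c):
  c=4: 4 × 0.84 = 3.360
  c=5: 5 × 0.77 = 3.850
  c=6: 6 × 0.72 = 4.320
  c=7: 7 × 0.62 = 4.340
  c=8: 8 × 0.53 = 4.240
Maximum at c = 7 (4.340 surviving nestlings).

7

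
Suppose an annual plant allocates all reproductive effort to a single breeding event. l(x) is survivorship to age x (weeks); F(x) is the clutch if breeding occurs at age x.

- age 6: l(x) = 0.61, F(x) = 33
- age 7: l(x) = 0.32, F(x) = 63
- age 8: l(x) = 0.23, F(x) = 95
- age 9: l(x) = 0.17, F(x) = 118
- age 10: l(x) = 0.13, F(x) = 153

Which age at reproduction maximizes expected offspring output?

Expected offspring if breeding at age x = l(x) × F(x):
  age 6: 0.61 × 33 = 20.130
  age 7: 0.32 × 63 = 20.160
  age 8: 0.23 × 95 = 21.850
  age 9: 0.17 × 118 = 20.060
  age 10: 0.13 × 153 = 19.890
Maximum at age 8 (21.850).

8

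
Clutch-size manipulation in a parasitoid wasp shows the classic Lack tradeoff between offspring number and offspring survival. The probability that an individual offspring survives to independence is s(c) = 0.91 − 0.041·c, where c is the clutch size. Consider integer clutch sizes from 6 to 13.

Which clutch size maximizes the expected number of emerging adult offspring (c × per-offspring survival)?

Expected emerging adult offspring = c × s(c):
  c=6: 6 × 0.664 = 3.984
  c=7: 7 × 0.623 = 4.361
  c=8: 8 × 0.582 = 4.656
  c=9: 9 × 0.541 = 4.869
  c=10: 10 × 0.500 = 5.000
  c=11: 11 × 0.459 = 5.049
  c=12: 12 × 0.418 = 5.016
  c=13: 13 × 0.377 = 4.901
Maximum at c = 11 (5.049 emerging adult offspring).

11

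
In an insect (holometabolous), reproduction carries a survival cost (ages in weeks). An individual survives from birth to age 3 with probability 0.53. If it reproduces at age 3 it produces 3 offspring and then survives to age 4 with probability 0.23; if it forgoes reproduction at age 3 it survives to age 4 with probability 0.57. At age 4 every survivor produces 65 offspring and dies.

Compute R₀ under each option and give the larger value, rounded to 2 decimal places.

breed at age 3: R₀ = 0.53 × (3 + 0.23 × 65) = 0.53 × 17.9500 = 9.5135
delay to age 4: R₀ = 0.53 × (0.57 × 65) = 0.53 × 37.0500 = 19.6365
Higher: delay to age 4 (19.6365).

19.64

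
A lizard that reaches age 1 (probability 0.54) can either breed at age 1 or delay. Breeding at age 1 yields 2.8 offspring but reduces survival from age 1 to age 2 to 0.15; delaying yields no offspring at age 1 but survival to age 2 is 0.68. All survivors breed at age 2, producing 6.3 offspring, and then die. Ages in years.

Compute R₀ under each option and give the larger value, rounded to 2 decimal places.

breed at age 1: R₀ = 0.54 × (2.8 + 0.15 × 6.3) = 0.54 × 3.7450 = 2.0223
delay to age 2: R₀ = 0.54 × (0.68 × 6.3) = 0.54 × 4.2840 = 2.3134
Higher: delay to age 2 (2.3134).

2.31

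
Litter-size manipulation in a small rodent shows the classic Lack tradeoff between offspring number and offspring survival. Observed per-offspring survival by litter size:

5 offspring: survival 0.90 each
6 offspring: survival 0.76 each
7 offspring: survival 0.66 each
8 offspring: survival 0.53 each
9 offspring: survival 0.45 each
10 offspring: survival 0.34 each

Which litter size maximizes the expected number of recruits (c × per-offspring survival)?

7

Expected recruits = c × s(c):
  c=5: 5 × 0.90 = 4.500
  c=6: 6 × 0.76 = 4.560
  c=7: 7 × 0.66 = 4.620
  c=8: 8 × 0.53 = 4.240
  c=9: 9 × 0.45 = 4.050
  c=10: 10 × 0.34 = 3.400
Maximum at c = 7 (4.620 recruits).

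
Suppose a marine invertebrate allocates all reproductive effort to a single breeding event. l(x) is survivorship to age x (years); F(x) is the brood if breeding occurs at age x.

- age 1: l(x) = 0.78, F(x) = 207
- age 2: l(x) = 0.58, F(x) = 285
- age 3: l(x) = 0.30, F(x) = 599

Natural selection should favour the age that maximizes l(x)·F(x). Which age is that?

3

Expected offspring if breeding at age x = l(x) × F(x):
  age 1: 0.78 × 207 = 161.460
  age 2: 0.58 × 285 = 165.300
  age 3: 0.30 × 599 = 179.700
Maximum at age 3 (179.700).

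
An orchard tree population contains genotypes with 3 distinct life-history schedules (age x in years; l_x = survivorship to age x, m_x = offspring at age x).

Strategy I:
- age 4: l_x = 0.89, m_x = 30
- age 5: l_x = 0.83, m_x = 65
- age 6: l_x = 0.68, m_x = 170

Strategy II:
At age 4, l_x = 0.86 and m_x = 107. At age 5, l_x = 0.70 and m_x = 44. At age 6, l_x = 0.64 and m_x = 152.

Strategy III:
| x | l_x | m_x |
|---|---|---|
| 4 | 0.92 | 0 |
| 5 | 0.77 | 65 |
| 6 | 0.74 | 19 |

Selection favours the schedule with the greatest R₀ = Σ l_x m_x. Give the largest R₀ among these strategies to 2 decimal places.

220.10

Strategy I: R₀ = 0.89×30 + 0.83×65 + 0.68×170 = 196.2500
Strategy II: R₀ = 0.86×107 + 0.70×44 + 0.64×152 = 220.1000
Strategy III: R₀ = 0.92×0 + 0.77×65 + 0.74×19 = 64.1100
Highest R₀: strategy II with 220.1000.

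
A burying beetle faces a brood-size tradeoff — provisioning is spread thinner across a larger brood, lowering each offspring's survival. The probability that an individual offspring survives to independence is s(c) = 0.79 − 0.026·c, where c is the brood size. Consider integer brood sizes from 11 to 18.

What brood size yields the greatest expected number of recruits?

15

Expected recruits = c × s(c):
  c=11: 11 × 0.504 = 5.544
  c=12: 12 × 0.478 = 5.736
  c=13: 13 × 0.452 = 5.876
  c=14: 14 × 0.426 = 5.964
  c=15: 15 × 0.400 = 6.000
  c=16: 16 × 0.374 = 5.984
  c=17: 17 × 0.348 = 5.916
  c=18: 18 × 0.322 = 5.796
Maximum at c = 15 (6.000 recruits).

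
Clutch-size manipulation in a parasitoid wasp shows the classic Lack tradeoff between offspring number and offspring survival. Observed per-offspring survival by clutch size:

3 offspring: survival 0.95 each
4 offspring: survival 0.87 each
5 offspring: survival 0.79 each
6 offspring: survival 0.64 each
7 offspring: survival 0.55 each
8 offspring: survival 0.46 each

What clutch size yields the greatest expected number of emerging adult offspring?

5

Expected emerging adult offspring = c × s(c):
  c=3: 3 × 0.95 = 2.850
  c=4: 4 × 0.87 = 3.480
  c=5: 5 × 0.79 = 3.950
  c=6: 6 × 0.64 = 3.840
  c=7: 7 × 0.55 = 3.850
  c=8: 8 × 0.46 = 3.680
Maximum at c = 5 (3.950 emerging adult offspring).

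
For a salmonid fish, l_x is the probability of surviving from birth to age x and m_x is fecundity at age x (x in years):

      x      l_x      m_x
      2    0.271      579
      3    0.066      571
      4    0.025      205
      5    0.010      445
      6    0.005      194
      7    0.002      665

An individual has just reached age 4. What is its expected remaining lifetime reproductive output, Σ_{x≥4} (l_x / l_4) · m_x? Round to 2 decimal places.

l_4 = 0.025. Conditional survival from age 4 to x is l_x / l_4.
  x=4: (0.025/0.025) × 205 = 205.0000
  x=5: (0.010/0.025) × 445 = 178.0000
  x=6: (0.005/0.025) × 194 = 38.8000
  x=7: (0.002/0.025) × 665 = 53.2000
Sum = 205.0000 + 178.0000 + 38.8000 + 53.2000 = 475.0000

475.00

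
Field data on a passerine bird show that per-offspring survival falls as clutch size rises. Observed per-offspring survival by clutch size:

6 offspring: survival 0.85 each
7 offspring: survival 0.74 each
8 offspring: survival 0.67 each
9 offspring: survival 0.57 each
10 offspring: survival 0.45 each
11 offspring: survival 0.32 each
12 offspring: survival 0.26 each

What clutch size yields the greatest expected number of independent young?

8

Expected independent young = c × s(c):
  c=6: 6 × 0.85 = 5.100
  c=7: 7 × 0.74 = 5.180
  c=8: 8 × 0.67 = 5.360
  c=9: 9 × 0.57 = 5.130
  c=10: 10 × 0.45 = 4.500
  c=11: 11 × 0.32 = 3.520
  c=12: 12 × 0.26 = 3.120
Maximum at c = 8 (5.360 independent young).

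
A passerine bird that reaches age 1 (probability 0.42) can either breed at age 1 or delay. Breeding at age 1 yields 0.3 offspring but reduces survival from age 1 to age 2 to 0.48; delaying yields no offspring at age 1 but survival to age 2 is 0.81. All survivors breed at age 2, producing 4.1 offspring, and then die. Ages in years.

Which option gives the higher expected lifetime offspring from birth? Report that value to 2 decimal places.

1.39

breed at age 1: R₀ = 0.42 × (0.3 + 0.48 × 4.1) = 0.42 × 2.2680 = 0.9526
delay to age 2: R₀ = 0.42 × (0.81 × 4.1) = 0.42 × 3.3210 = 1.3948
Higher: delay to age 2 (1.3948).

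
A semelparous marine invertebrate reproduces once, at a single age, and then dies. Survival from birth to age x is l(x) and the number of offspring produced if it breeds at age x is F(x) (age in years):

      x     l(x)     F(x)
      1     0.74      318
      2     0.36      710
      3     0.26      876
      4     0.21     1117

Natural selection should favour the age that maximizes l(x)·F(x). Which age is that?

2

Expected offspring if breeding at age x = l(x) × F(x):
  age 1: 0.74 × 318 = 235.320
  age 2: 0.36 × 710 = 255.600
  age 3: 0.26 × 876 = 227.760
  age 4: 0.21 × 1117 = 234.570
Maximum at age 2 (255.600).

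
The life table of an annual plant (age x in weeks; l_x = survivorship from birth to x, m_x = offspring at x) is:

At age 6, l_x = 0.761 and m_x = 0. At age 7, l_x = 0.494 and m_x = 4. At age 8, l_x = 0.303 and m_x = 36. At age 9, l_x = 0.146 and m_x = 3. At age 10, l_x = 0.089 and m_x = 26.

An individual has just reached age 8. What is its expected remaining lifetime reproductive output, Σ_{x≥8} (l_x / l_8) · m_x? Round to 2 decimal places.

45.08

l_8 = 0.303. Conditional survival from age 8 to x is l_x / l_8.
  x=8: (0.303/0.303) × 36 = 36.0000
  x=9: (0.146/0.303) × 3 = 1.4455
  x=10: (0.089/0.303) × 26 = 7.6370
Sum = 36.0000 + 1.4455 + 7.6370 = 45.0825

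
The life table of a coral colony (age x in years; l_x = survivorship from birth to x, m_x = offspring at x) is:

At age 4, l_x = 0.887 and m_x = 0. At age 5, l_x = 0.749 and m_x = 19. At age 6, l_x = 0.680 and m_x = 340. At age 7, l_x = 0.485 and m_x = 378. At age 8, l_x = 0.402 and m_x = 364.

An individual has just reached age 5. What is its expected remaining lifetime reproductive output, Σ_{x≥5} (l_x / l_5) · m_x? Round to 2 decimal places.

767.81

l_5 = 0.749. Conditional survival from age 5 to x is l_x / l_5.
  x=5: (0.749/0.749) × 19 = 19.0000
  x=6: (0.680/0.749) × 340 = 308.6782
  x=7: (0.485/0.749) × 378 = 244.7664
  x=8: (0.402/0.749) × 364 = 195.3645
Sum = 19.0000 + 308.6782 + 244.7664 + 195.3645 = 767.8091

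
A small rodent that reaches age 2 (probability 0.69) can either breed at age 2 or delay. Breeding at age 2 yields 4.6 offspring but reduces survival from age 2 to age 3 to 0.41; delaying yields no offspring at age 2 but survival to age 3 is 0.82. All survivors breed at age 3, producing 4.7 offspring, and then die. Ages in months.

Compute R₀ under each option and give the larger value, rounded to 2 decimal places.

4.50

breed at age 2: R₀ = 0.69 × (4.6 + 0.41 × 4.7) = 0.69 × 6.5270 = 4.5036
delay to age 3: R₀ = 0.69 × (0.82 × 4.7) = 0.69 × 3.8540 = 2.6593
Higher: breed at age 2 (4.5036).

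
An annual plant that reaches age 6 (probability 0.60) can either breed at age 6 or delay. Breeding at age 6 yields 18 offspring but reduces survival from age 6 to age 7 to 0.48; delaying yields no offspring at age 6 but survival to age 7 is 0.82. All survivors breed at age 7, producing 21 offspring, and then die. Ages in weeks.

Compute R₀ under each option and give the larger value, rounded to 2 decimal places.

16.85

breed at age 6: R₀ = 0.60 × (18 + 0.48 × 21) = 0.60 × 28.0800 = 16.8480
delay to age 7: R₀ = 0.60 × (0.82 × 21) = 0.60 × 17.2200 = 10.3320
Higher: breed at age 6 (16.8480).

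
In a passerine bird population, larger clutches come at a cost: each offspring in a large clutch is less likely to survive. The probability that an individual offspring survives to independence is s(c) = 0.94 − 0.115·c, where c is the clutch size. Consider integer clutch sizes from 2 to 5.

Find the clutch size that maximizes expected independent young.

Expected independent young = c × s(c):
  c=2: 2 × 0.710 = 1.420
  c=3: 3 × 0.595 = 1.785
  c=4: 4 × 0.480 = 1.920
  c=5: 5 × 0.365 = 1.825
Maximum at c = 4 (1.920 independent young).

4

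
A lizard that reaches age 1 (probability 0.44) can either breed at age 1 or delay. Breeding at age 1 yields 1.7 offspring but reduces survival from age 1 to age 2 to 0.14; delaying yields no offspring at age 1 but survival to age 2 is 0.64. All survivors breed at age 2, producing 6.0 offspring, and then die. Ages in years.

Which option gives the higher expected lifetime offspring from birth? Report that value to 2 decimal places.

breed at age 1: R₀ = 0.44 × (1.7 + 0.14 × 6.0) = 0.44 × 2.5400 = 1.1176
delay to age 2: R₀ = 0.44 × (0.64 × 6.0) = 0.44 × 3.8400 = 1.6896
Higher: delay to age 2 (1.6896).

1.69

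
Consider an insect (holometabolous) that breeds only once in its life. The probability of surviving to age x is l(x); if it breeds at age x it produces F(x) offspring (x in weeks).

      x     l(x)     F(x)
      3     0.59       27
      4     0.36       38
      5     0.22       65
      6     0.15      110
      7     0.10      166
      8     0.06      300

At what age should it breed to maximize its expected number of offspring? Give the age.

Expected offspring if breeding at age x = l(x) × F(x):
  age 3: 0.59 × 27 = 15.930
  age 4: 0.36 × 38 = 13.680
  age 5: 0.22 × 65 = 14.300
  age 6: 0.15 × 110 = 16.500
  age 7: 0.10 × 166 = 16.600
  age 8: 0.06 × 300 = 18.000
Maximum at age 8 (18.000).

8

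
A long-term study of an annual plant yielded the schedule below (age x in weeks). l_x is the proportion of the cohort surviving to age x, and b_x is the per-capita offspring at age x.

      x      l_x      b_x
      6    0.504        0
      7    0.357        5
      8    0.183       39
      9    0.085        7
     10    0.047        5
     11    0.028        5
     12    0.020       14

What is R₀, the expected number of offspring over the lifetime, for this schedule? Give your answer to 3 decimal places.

10.172

R₀ = Σ l_x b_x:
  age 6: 0.504 × 0 = 0.0000
  age 7: 0.357 × 5 = 1.7850
  age 8: 0.183 × 39 = 7.1370
  age 9: 0.085 × 7 = 0.5950
  age 10: 0.047 × 5 = 0.2350
  age 11: 0.028 × 5 = 0.1400
  age 12: 0.020 × 14 = 0.2800
R₀ = 0.0000 + 1.7850 + 7.1370 + 0.5950 + 0.2350 + 0.1400 + 0.2800 = 10.1720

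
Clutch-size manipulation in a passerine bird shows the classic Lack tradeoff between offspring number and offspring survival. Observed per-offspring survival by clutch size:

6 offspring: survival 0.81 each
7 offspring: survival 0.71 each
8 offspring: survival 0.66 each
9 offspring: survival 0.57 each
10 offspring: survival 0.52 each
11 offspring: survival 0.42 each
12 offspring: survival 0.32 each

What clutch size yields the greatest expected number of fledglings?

8

Expected fledglings = c × s(c):
  c=6: 6 × 0.81 = 4.860
  c=7: 7 × 0.71 = 4.970
  c=8: 8 × 0.66 = 5.280
  c=9: 9 × 0.57 = 5.130
  c=10: 10 × 0.52 = 5.200
  c=11: 11 × 0.42 = 4.620
  c=12: 12 × 0.32 = 3.840
Maximum at c = 8 (5.280 fledglings).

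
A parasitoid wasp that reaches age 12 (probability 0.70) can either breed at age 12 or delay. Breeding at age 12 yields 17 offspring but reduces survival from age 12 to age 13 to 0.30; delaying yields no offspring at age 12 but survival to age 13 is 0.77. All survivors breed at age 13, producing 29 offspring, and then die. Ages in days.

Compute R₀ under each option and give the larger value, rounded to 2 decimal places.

breed at age 12: R₀ = 0.70 × (17 + 0.30 × 29) = 0.70 × 25.7000 = 17.9900
delay to age 13: R₀ = 0.70 × (0.77 × 29) = 0.70 × 22.3300 = 15.6310
Higher: breed at age 12 (17.9900).

17.99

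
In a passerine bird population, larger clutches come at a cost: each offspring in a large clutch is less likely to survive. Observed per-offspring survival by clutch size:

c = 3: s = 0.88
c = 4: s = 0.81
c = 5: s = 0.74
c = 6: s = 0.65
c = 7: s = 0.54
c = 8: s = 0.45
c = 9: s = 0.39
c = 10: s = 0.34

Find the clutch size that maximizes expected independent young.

Expected independent young = c × s(c):
  c=3: 3 × 0.88 = 2.640
  c=4: 4 × 0.81 = 3.240
  c=5: 5 × 0.74 = 3.700
  c=6: 6 × 0.65 = 3.900
  c=7: 7 × 0.54 = 3.780
  c=8: 8 × 0.45 = 3.600
  c=9: 9 × 0.39 = 3.510
  c=10: 10 × 0.34 = 3.400
Maximum at c = 6 (3.900 independent young).

6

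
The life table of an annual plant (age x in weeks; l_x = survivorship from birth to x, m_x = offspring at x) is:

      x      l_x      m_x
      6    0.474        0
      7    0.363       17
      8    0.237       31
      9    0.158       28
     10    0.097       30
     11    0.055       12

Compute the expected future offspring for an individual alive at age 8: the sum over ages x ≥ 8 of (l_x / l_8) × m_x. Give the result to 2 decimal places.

64.73

l_8 = 0.237. Conditional survival from age 8 to x is l_x / l_8.
  x=8: (0.237/0.237) × 31 = 31.0000
  x=9: (0.158/0.237) × 28 = 18.6667
  x=10: (0.097/0.237) × 30 = 12.2785
  x=11: (0.055/0.237) × 12 = 2.7848
Sum = 31.0000 + 18.6667 + 12.2785 + 2.7848 = 64.7300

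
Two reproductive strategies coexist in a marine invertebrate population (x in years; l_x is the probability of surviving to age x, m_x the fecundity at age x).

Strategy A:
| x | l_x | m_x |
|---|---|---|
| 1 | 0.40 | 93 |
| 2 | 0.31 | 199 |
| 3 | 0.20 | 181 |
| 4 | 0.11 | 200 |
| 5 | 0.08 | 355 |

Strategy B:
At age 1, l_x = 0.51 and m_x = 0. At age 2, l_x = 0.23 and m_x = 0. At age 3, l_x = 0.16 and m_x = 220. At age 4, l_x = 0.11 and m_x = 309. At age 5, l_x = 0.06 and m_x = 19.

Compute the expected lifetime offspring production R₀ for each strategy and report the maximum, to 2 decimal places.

185.49

Strategy A: R₀ = 0.40×93 + 0.31×199 + 0.20×181 + 0.11×200 + 0.08×355 = 185.4900
Strategy B: R₀ = 0.51×0 + 0.23×0 + 0.16×220 + 0.11×309 + 0.06×19 = 70.3300
Highest R₀: strategy A with 185.4900.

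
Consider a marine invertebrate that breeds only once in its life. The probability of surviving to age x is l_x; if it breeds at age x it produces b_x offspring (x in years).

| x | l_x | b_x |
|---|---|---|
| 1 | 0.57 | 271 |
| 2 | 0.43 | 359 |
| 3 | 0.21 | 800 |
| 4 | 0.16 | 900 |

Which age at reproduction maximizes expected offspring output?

3

Expected offspring if breeding at age x = l_x × b_x:
  age 1: 0.57 × 271 = 154.470
  age 2: 0.43 × 359 = 154.370
  age 3: 0.21 × 800 = 168.000
  age 4: 0.16 × 900 = 144.000
Maximum at age 3 (168.000).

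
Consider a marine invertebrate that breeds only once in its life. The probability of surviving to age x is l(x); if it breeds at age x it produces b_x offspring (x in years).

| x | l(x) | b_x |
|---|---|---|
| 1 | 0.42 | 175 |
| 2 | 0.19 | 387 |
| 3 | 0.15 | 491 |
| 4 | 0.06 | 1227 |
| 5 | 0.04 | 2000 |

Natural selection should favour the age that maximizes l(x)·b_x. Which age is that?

5

Expected offspring if breeding at age x = l(x) × b_x:
  age 1: 0.42 × 175 = 73.500
  age 2: 0.19 × 387 = 73.530
  age 3: 0.15 × 491 = 73.650
  age 4: 0.06 × 1227 = 73.620
  age 5: 0.04 × 2000 = 80.000
Maximum at age 5 (80.000).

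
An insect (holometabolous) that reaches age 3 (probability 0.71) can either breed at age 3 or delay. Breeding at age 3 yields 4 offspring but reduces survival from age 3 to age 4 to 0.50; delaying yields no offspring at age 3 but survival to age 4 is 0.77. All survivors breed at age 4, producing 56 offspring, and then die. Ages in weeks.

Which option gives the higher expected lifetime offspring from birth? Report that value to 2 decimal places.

breed at age 3: R₀ = 0.71 × (4 + 0.50 × 56) = 0.71 × 32.0000 = 22.7200
delay to age 4: R₀ = 0.71 × (0.77 × 56) = 0.71 × 43.1200 = 30.6152
Higher: delay to age 4 (30.6152).

30.62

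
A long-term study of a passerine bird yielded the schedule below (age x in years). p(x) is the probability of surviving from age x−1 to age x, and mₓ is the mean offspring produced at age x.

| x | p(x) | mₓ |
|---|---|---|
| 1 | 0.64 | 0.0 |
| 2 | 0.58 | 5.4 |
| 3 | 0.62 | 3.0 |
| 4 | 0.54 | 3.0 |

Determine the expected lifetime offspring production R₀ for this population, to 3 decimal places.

Survivorship from birth: l_x = p_1·p_2·…·p_x.
  l_1 = 0.64000
  l_2 = 0.37120
  l_3 = 0.23014
  l_4 = 0.12428
R₀ = Σ l_x mₓ:
  age 1: 0.64000 × 0.0 = 0.0000
  age 2: 0.37120 × 5.4 = 2.0045
  age 3: 0.23014 × 3.0 = 0.6904
  age 4: 0.12428 × 3.0 = 0.3728
R₀ = 0.0000 + 2.0045 + 0.6904 + 0.3728 = 3.0677

3.068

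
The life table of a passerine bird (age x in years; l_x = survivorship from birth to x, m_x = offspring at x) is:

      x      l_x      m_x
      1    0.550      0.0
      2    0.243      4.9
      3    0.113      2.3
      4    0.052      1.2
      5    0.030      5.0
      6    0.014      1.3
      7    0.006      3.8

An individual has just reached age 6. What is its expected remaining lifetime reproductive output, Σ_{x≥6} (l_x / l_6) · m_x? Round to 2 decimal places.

2.93

l_6 = 0.014. Conditional survival from age 6 to x is l_x / l_6.
  x=6: (0.014/0.014) × 1.3 = 1.3000
  x=7: (0.006/0.014) × 3.8 = 1.6286
Sum = 1.3000 + 1.6286 = 2.9286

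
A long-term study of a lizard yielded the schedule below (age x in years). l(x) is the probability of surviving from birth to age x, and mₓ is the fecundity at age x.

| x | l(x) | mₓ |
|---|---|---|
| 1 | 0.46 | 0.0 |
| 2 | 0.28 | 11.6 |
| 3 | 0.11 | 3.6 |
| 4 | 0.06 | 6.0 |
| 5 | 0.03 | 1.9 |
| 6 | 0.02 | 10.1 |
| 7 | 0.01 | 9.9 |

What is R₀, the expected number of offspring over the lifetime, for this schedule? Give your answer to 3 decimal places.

4.362

R₀ = Σ l(x) mₓ:
  age 1: 0.46 × 0.0 = 0.0000
  age 2: 0.28 × 11.6 = 3.2480
  age 3: 0.11 × 3.6 = 0.3960
  age 4: 0.06 × 6.0 = 0.3600
  age 5: 0.03 × 1.9 = 0.0570
  age 6: 0.02 × 10.1 = 0.2020
  age 7: 0.01 × 9.9 = 0.0990
R₀ = 0.0000 + 3.2480 + 0.3960 + 0.3600 + 0.0570 + 0.2020 + 0.0990 = 4.3620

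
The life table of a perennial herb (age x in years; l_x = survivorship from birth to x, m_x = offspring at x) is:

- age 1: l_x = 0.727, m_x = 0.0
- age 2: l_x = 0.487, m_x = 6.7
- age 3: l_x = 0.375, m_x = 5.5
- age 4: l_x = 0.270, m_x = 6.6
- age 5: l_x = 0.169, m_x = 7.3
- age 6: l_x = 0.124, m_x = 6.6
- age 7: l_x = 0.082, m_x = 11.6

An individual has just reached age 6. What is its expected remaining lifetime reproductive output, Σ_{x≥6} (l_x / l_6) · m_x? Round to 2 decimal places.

14.27

l_6 = 0.124. Conditional survival from age 6 to x is l_x / l_6.
  x=6: (0.124/0.124) × 6.6 = 6.6000
  x=7: (0.082/0.124) × 11.6 = 7.6710
Sum = 6.6000 + 7.6710 = 14.2710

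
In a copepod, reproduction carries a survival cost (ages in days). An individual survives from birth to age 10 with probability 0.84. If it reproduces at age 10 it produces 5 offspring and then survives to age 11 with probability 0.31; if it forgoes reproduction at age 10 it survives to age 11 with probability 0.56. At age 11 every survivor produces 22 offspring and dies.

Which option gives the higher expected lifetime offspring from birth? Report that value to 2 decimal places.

breed at age 10: R₀ = 0.84 × (5 + 0.31 × 22) = 0.84 × 11.8200 = 9.9288
delay to age 11: R₀ = 0.84 × (0.56 × 22) = 0.84 × 12.3200 = 10.3488
Higher: delay to age 11 (10.3488).

10.35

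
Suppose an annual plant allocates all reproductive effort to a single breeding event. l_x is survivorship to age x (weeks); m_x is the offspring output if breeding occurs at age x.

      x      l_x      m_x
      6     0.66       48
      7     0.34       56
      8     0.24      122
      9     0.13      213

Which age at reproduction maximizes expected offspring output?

6

Expected offspring if breeding at age x = l_x × m_x:
  age 6: 0.66 × 48 = 31.680
  age 7: 0.34 × 56 = 19.040
  age 8: 0.24 × 122 = 29.280
  age 9: 0.13 × 213 = 27.690
Maximum at age 6 (31.680).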